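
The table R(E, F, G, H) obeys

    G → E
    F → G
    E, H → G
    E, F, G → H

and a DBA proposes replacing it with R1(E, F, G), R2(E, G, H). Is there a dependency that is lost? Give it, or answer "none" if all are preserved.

E, F, G → H

Check E, F, G → H: no single fragment contains all of {E, F, G, H}, and the restricted closure of {E, F, G} across the fragments never reaches {H}.
G → E is preserved.
F → G is preserved.
E, H → G is preserved.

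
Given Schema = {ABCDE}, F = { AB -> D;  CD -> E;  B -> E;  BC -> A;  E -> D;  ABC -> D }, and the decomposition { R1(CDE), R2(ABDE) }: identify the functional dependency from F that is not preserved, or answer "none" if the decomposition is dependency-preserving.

BC -> A

Check BC → A: no single fragment contains all of {ABC}, and the restricted closure of {BC} across the fragments never reaches {A}.
AB → D is preserved.
CD → E is preserved.
B → E is preserved.
E → D is preserved.
ABC → D is preserved.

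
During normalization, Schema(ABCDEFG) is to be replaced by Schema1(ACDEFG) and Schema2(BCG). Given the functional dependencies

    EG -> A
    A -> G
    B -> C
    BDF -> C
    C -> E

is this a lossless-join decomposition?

No

Common attributes: Schema1 ∩ Schema2 = {CG}.
Closure of {CG}: C → E applies, adding E; EG → A applies, adding A. So (CG)⁺ = {ACEG}.
The closure contains neither all of Schema1 = {ACDEFG} nor all of Schema2 = {BCG}, so the common attributes are not a superkey of either fragment. The join is lossy.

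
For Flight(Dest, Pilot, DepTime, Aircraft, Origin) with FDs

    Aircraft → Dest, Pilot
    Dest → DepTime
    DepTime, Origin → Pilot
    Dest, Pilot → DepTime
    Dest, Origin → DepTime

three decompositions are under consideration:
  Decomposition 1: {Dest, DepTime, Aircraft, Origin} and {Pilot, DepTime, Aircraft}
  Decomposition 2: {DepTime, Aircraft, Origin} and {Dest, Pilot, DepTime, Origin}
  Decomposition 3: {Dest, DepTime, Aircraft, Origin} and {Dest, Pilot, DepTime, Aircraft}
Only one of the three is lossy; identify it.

Decomposition 2

Decomposition 1: common = {DepTime, Aircraft}, closure = {Dest, Pilot, DepTime, Aircraft} → lossless.
Decomposition 2: common = {DepTime, Origin}, closure = {Pilot, DepTime, Origin} → lossy.
Decomposition 3: common = {Dest, DepTime, Aircraft}, closure = {Dest, Pilot, DepTime, Aircraft} → lossless.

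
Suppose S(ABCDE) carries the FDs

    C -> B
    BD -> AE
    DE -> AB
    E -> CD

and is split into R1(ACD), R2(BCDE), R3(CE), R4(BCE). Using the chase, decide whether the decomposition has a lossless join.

Yes

Chase test. Columns are ABCDE; row i has aⱼ where attribute j ∈ Ri, else bᵢⱼ.
Initial tableau (one row per fragment):
  row 1: a1 b12 a3 a4 b15
  row 2: b21 a2 a3 a4 a5
  row 3: b31 b32 a3 b34 a5
  row 4: b41 a2 a3 b44 a5
Rows 1 and 2 agree on C; apply C→B and equate their B entries.
Rows 1 and 3 agree on C; apply C→B and equate their B entries.
Rows 1 and 2 agree on BD; apply BD→AE and equate their AE entries.
Rows 1 and 3 agree on E; apply E→CD and equate their CD entries.
Rows 1 and 4 agree on E; apply E→CD and equate their CD entries.
Rows 1 and 3 agree on BD; apply BD→AE and equate their AE entries.
Rows 1 and 4 agree on BD; apply BD→AE and equate their AE entries.
Row 1 is now all distinguished symbols — the join is lossless.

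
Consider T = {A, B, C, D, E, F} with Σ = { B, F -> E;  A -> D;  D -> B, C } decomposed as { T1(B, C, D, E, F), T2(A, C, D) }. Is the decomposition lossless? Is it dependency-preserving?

Lossless test: (C, D)⁺ = {B, C, D}, which is a superkey of neither fragment — lossy.
Dependency preservation: every FD's attributes lie within a single fragment, so each can be enforced locally — preserved.

lossy but dependency-preserving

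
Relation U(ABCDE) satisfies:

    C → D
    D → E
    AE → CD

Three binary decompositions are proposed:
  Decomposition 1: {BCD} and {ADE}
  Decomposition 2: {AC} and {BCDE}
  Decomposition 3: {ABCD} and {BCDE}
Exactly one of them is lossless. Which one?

Decomposition 1: common = {D}, closure = {DE} → lossy.
Decomposition 2: common = {C}, closure = {CDE} → lossy.
Decomposition 3: common = {BCD}, closure = {BCDE} → lossless.

Decomposition 3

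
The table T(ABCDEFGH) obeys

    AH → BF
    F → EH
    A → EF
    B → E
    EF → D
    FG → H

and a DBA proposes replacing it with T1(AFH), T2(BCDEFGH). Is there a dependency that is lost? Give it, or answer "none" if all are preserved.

AH → BF

Check AH → BF: no single fragment contains all of {ABFH}, and the restricted closure of {AH} across the fragments never reaches {BF}.
F → EH is preserved.
A → EF is preserved.
B → E is preserved.
EF → D is preserved.
FG → H is preserved.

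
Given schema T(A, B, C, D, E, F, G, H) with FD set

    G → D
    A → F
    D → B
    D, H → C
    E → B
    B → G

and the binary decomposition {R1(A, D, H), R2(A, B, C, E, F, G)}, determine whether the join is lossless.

Common attributes: R1 ∩ R2 = {A}.
Closure of {A}: A → F applies, adding F. So (A)⁺ = {A, F}.
The closure contains neither all of R1 = {A, D, H} nor all of R2 = {A, B, C, E, F, G}, so the common attributes are not a superkey of either fragment. The join is lossy.

No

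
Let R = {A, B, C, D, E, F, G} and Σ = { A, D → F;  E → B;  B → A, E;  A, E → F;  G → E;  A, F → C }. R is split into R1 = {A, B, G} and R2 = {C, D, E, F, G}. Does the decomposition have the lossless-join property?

Yes

Common attributes: R1 ∩ R2 = {G}.
Closure of {G}: G → E applies, adding E; E → B applies, adding B; B → A, E applies, adding A; A, E → F applies, adding F; A, F → C applies, adding C. So (G)⁺ = {A, B, C, E, F, G}.
This closure contains every attribute of R1, so R1 ∩ R2 → R1. The join is lossless.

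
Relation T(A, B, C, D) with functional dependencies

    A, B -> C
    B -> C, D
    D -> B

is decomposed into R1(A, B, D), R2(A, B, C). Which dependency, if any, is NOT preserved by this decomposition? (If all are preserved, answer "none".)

A, B → C lies within R2.
B → C, D: restricted closure across fragments reaches C, D.
D → B lies within R1.
Every dependency is enforceable on the fragments, so the decomposition is dependency-preserving.

none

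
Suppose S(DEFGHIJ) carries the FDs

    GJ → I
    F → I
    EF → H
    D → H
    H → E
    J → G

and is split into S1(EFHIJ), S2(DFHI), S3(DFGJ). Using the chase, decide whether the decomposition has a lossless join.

Yes

Chase test. Columns are DEFGHIJ; row i has aⱼ where attribute j ∈ Si, else bᵢⱼ.
Initial tableau (one row per fragment):
  row 1: b11 a2 a3 b14 a5 a6 a7
  row 2: a1 b22 a3 b24 a5 a6 b27
  row 3: a1 b32 a3 a4 b35 b36 a7
Rows 1 and 3 agree on F; apply F→I and equate their I entries.
Rows 2 and 3 agree on D; apply D→H and equate their H entries.
Rows 1 and 2 agree on H; apply H→E and equate their E entries.
Rows 1 and 3 agree on H; apply H→E and equate their E entries.
Rows 1 and 3 agree on J; apply J→G and equate their G entries.
Row 3 is now all distinguished symbols — the join is lossless.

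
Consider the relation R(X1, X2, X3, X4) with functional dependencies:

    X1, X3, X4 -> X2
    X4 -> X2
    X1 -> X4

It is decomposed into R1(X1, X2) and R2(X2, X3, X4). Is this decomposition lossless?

No

Common attributes: R1 ∩ R2 = {X2}.
No dependency enlarges {X2}, so (X2)⁺ = {X2}.
The closure contains neither all of R1 = {X1, X2} nor all of R2 = {X2, X3, X4}, so the common attributes are not a superkey of either fragment. The join is lossy.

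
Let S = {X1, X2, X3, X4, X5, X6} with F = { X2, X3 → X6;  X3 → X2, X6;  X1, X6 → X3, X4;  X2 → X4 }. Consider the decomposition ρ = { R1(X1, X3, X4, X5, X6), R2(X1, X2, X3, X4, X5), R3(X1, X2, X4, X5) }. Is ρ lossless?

Yes

Chase test. Columns are X1, X2, X3, X4, X5, X6; row i has aⱼ where attribute j ∈ Ri, else bᵢⱼ.
Initial tableau (one row per fragment):
  row 1: a1 b12 a3 a4 a5 a6
  row 2: a1 a2 a3 a4 a5 b26
  row 3: a1 a2 b33 a4 a5 b36
Rows 1 and 2 agree on X3; apply X3→X2, X6 and equate their X2, X6 entries.
Row 1 is now all distinguished symbols — the join is lossless.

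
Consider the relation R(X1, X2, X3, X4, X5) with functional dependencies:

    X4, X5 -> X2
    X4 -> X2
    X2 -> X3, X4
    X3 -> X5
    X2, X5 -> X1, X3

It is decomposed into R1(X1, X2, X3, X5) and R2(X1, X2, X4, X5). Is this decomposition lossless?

Yes

Common attributes: R1 ∩ R2 = {X1, X2, X5}.
Closure of {X1, X2, X5}: X2 → X3, X4 applies, adding X3, X4. So (X1, X2, X5)⁺ = {X1, X2, X3, X4, X5}.
This closure contains every attribute of R1, so R1 ∩ R2 → R1. The join is lossless.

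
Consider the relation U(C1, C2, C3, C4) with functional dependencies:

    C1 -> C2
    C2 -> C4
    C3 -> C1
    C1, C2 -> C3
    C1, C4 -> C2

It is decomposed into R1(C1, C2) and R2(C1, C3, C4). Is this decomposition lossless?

Common attributes: R1 ∩ R2 = {C1}.
Closure of {C1}: C1 → C2 applies, adding C2; C2 → C4 applies, adding C4; C1, C2 → C3 applies, adding C3. So (C1)⁺ = {C1, C2, C3, C4}.
This closure contains every attribute of R1, so R1 ∩ R2 → R1. The join is lossless.

Yes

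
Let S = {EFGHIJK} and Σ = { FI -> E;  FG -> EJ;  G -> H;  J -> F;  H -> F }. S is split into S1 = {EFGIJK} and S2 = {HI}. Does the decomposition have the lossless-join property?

No

Common attributes: S1 ∩ S2 = {I}.
No dependency enlarges {I}, so (I)⁺ = {I}.
The closure contains neither all of S1 = {EFGIJK} nor all of S2 = {HI}, so the common attributes are not a superkey of either fragment. The join is lossy.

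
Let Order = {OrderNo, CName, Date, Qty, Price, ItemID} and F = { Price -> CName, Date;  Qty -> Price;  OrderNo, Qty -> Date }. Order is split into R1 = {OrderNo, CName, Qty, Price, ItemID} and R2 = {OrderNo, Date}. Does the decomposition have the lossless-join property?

Common attributes: R1 ∩ R2 = {OrderNo}.
No dependency enlarges {OrderNo}, so (OrderNo)⁺ = {OrderNo}.
The closure contains neither all of R1 = {OrderNo, CName, Qty, Price, ItemID} nor all of R2 = {OrderNo, Date}, so the common attributes are not a superkey of either fragment. The join is lossy.

No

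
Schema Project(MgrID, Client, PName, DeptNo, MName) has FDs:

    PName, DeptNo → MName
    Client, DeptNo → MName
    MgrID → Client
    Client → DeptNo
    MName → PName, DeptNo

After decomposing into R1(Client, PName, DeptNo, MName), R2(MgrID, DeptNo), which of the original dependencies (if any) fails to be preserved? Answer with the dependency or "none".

MgrID → Client

Check MgrID → Client: no single fragment contains all of {MgrID, Client}, and the restricted closure of {MgrID} across the fragments never reaches {Client}.
PName, DeptNo → MName is preserved.
Client, DeptNo → MName is preserved.
Client → DeptNo is preserved.
MName → PName, DeptNo is preserved.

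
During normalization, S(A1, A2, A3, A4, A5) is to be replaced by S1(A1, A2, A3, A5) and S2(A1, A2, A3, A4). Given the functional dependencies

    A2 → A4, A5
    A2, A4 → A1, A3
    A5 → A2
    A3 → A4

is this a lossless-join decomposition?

Common attributes: S1 ∩ S2 = {A1, A2, A3}.
Closure of {A1, A2, A3}: A2 → A4, A5 applies, adding A4, A5. So (A1, A2, A3)⁺ = {A1, A2, A3, A4, A5}.
This closure contains every attribute of S1, so S1 ∩ S2 → S1. The join is lossless.

Yes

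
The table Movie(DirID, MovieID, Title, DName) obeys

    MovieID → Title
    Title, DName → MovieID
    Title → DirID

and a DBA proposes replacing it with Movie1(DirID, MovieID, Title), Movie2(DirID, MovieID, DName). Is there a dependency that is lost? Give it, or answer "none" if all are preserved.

Check Title, DName → MovieID: no single fragment contains all of {MovieID, Title, DName}, and the restricted closure of {Title, DName} across the fragments never reaches {MovieID}.
MovieID → Title is preserved.
Title → DirID is preserved.

Title, DName → MovieID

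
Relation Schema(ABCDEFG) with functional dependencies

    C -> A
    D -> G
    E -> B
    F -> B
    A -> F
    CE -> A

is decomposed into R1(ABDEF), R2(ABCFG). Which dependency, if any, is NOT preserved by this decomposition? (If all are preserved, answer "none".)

Check D → G: no single fragment contains all of {DG}, and the restricted closure of {D} across the fragments never reaches {G}.
C → A is preserved.
E → B is preserved.
F → B is preserved.
A → F is preserved.
CE → A is preserved.

D -> G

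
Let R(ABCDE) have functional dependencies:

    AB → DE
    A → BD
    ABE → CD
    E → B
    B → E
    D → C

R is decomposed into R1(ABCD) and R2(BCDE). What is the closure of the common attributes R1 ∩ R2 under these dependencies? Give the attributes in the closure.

R1 ∩ R2 = {BCD}.
B → E applies, adding E
Closure: {BCDE}.

BCDE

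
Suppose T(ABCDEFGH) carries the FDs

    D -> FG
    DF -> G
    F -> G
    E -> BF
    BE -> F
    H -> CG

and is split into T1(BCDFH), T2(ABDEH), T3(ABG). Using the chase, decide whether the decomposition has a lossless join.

No

Chase test. Columns are ABCDEFGH; row i has aⱼ where attribute j ∈ Ti, else bᵢⱼ.
Initial tableau (one row per fragment):
  row 1: b11 a2 a3 a4 b15 a6 b17 a8
  row 2: a1 a2 b23 a4 a5 b26 b27 a8
  row 3: a1 a2 b33 b34 b35 b36 a7 b38
Rows 1 and 2 agree on D; apply D→FG and equate their FG entries.
Rows 1 and 2 agree on H; apply H→CG and equate their CG entries.
No row becomes fully distinguished — the join is lossy.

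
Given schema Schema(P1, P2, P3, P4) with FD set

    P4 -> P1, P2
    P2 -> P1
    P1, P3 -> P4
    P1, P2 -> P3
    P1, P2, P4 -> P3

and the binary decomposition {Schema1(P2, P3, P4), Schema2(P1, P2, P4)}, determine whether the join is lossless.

Common attributes: Schema1 ∩ Schema2 = {P2, P4}.
Closure of {P2, P4}: P4 → P1, P2 applies, adding P1; P1, P2 → P3 applies, adding P3. So (P2, P4)⁺ = {P1, P2, P3, P4}.
This closure contains every attribute of Schema1, so Schema1 ∩ Schema2 → Schema1. The join is lossless.

Yes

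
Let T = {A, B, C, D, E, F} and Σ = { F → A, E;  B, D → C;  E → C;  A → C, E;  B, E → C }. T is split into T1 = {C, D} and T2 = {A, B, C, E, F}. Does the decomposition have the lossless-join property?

Common attributes: T1 ∩ T2 = {C}.
No dependency enlarges {C}, so (C)⁺ = {C}.
The closure contains neither all of T1 = {C, D} nor all of T2 = {A, B, C, E, F}, so the common attributes are not a superkey of either fragment. The join is lossy.

No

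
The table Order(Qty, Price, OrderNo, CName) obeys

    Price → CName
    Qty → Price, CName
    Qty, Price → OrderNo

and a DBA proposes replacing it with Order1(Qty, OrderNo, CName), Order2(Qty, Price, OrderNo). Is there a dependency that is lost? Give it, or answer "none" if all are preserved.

Price → CName

Check Price → CName: no single fragment contains all of {Price, CName}, and the restricted closure of {Price} across the fragments never reaches {CName}.
Qty → Price, CName is preserved.
Qty, Price → OrderNo is preserved.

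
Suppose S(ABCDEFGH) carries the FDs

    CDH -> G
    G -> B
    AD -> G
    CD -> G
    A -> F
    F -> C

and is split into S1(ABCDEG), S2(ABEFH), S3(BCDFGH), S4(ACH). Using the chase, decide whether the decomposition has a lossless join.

No

Chase test. Columns are ABCDEFGH; row i has aⱼ where attribute j ∈ Si, else bᵢⱼ.
Initial tableau (one row per fragment):
  row 1: a1 a2 a3 a4 a5 b16 a7 b18
  row 2: a1 a2 b23 b24 a5 a6 b27 a8
  row 3: b31 a2 a3 a4 b35 a6 a7 a8
  row 4: a1 b42 a3 b44 b45 b46 b47 a8
Rows 1 and 2 agree on A; apply A→F and equate their F entries.
Rows 1 and 4 agree on A; apply A→F and equate their F entries.
Rows 1 and 2 agree on F; apply F→C and equate their C entries.
No row becomes fully distinguished — the join is lossy.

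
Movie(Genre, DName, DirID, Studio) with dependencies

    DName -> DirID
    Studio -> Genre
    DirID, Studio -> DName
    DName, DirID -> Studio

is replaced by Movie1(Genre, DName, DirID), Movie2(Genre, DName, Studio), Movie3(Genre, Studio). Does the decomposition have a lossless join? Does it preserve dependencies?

lossless but not dependency-preserving

Lossless test (chase): Rows 1 and 2 agree on DName; apply DName→DirID and equate their DirID entries. Rows 1 and 2 agree on DName, DirID; apply DName, DirID→Studio and equate their Studio entries. Row 1 is now all distinguished symbols — the join is lossless.
Dependency preservation: the restricted closure of {DirID, Studio} across the fragments never reaches {DName}, so DirID, Studio → DName cannot be enforced without a join — not preserved.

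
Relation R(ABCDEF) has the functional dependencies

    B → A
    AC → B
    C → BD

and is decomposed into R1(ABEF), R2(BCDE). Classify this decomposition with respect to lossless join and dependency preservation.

lossy but dependency-preserving

Lossless test: (BE)⁺ = {ABE}, which is a superkey of neither fragment — lossy.
Dependency preservation: AC → B is not contained in any single fragment, but the restricted closure of its left-hand side across the fragments still reaches the right-hand side; the remaining FDs each lie inside some fragment. All dependencies are preserved.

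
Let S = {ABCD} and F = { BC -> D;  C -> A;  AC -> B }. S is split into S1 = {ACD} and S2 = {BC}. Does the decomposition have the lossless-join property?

Common attributes: S1 ∩ S2 = {C}.
Closure of {C}: C → A applies, adding A; AC → B applies, adding B; BC → D applies, adding D. So (C)⁺ = {ABCD}.
This closure contains every attribute of S1, so S1 ∩ S2 → S1. The join is lossless.

Yes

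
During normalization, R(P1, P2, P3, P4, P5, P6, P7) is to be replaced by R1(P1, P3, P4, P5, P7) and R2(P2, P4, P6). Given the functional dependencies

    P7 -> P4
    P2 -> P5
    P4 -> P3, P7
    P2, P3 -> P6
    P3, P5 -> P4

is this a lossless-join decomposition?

No

Common attributes: R1 ∩ R2 = {P4}.
Closure of {P4}: P4 → P3, P7 applies, adding P3, P7. So (P4)⁺ = {P3, P4, P7}.
The closure contains neither all of R1 = {P1, P3, P4, P5, P7} nor all of R2 = {P2, P4, P6}, so the common attributes are not a superkey of either fragment. The join is lossy.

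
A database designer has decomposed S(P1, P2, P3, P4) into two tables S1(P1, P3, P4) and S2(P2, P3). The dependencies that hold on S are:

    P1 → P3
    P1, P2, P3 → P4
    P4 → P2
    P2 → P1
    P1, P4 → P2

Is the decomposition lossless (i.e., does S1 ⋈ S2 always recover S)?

Common attributes: S1 ∩ S2 = {P3}.
No dependency enlarges {P3}, so (P3)⁺ = {P3}.
The closure contains neither all of S1 = {P1, P3, P4} nor all of S2 = {P2, P3}, so the common attributes are not a superkey of either fragment. The join is lossy.

No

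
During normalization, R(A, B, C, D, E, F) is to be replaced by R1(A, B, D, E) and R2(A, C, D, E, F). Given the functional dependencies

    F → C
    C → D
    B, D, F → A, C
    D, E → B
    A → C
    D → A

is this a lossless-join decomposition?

Yes

Common attributes: R1 ∩ R2 = {A, D, E}.
Closure of {A, D, E}: D, E → B applies, adding B; A → C applies, adding C. So (A, D, E)⁺ = {A, B, C, D, E}.
This closure contains every attribute of R1, so R1 ∩ R2 → R1. The join is lossless.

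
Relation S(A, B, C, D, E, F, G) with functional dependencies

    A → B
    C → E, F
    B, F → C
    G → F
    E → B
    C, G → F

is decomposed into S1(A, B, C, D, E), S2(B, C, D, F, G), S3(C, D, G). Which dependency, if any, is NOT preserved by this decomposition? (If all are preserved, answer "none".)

none

A → B lies within S1.
C → E, F: restricted closure across fragments reaches E, F.
B, F → C lies within S2.
G → F lies within S2.
E → B lies within S1.
C, G → F lies within S2.
Every dependency is enforceable on the fragments, so the decomposition is dependency-preserving.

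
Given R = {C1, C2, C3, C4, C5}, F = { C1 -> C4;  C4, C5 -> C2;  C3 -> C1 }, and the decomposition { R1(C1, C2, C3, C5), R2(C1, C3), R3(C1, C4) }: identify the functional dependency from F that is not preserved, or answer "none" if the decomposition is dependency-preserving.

Check C4, C5 → C2: no single fragment contains all of {C2, C4, C5}, and the restricted closure of {C4, C5} across the fragments never reaches {C2}.
C1 → C4 is preserved.
C3 → C1 is preserved.

C4, C5 -> C2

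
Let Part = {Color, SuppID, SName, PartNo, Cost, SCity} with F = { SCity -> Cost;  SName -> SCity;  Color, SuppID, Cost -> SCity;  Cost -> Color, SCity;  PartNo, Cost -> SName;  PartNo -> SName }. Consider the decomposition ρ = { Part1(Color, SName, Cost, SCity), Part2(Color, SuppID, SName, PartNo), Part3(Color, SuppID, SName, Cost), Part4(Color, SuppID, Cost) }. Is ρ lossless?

Chase test. Columns are Color, SuppID, SName, PartNo, Cost, SCity; row i has aⱼ where attribute j ∈ Parti, else bᵢⱼ.
Initial tableau (one row per fragment):
  row 1: a1 b12 a3 b14 a5 a6
  row 2: a1 a2 a3 a4 b25 b26
  row 3: a1 a2 a3 b34 a5 b36
  row 4: a1 a2 b43 b44 a5 b46
Rows 1 and 2 agree on SName; apply SName→SCity and equate their SCity entries.
Rows 1 and 3 agree on SName; apply SName→SCity and equate their SCity entries.
Rows 3 and 4 agree on Color, SuppID, Cost; apply Color, SuppID, Cost→SCity and equate their SCity entries.
Rows 1 and 2 agree on SCity; apply SCity→Cost and equate their Cost entries.
Row 2 is now all distinguished symbols — the join is lossless.

Yes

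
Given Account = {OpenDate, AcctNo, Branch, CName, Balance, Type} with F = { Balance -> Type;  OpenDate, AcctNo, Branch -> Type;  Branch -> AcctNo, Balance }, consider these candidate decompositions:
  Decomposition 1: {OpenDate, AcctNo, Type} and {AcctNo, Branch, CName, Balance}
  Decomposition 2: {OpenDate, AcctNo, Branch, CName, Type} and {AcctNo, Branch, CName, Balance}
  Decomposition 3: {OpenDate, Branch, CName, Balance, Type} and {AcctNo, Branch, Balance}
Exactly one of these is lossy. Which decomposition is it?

Decomposition 1: common = {AcctNo}, closure = {AcctNo} → lossy.
Decomposition 2: common = {AcctNo, Branch, CName}, closure = {AcctNo, Branch, CName, Balance, Type} → lossless.
Decomposition 3: common = {Branch, Balance}, closure = {AcctNo, Branch, Balance, Type} → lossless.

Decomposition 1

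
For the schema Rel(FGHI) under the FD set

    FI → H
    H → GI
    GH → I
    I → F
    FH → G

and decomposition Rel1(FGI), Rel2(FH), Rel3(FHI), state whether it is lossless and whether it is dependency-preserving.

lossless and dependency-preserving

Lossless test (chase): Rows 1 and 3 agree on FI; apply FI→H and equate their H entries. Rows 1 and 2 agree on H; apply H→GI and equate their GI entries. Rows 1 and 3 agree on H; apply H→GI and equate their GI entries. Row 1 is now all distinguished symbols — the join is lossless.
Dependency preservation: H → GI; GH → I; FH → G are not contained in any single fragment, but the restricted closure of each left-hand side across the fragments still reaches the right-hand side; the remaining FDs each lie inside some fragment. All dependencies are preserved.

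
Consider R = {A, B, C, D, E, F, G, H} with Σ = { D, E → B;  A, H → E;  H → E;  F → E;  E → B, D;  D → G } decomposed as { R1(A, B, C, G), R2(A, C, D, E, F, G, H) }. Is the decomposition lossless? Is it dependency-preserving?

Lossless test: (A, C, G)⁺ = {A, C, G}, which is a superkey of neither fragment — lossy.
Dependency preservation: the restricted closure of {D, E} across the fragments never reaches {B}, so D, E → B cannot be enforced without a join — not preserved.

lossy and not dependency-preserving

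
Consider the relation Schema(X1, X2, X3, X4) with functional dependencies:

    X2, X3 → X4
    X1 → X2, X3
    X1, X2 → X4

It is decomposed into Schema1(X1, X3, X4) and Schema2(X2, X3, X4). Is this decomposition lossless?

Common attributes: Schema1 ∩ Schema2 = {X3, X4}.
No dependency enlarges {X3, X4}, so (X3, X4)⁺ = {X3, X4}.
The closure contains neither all of Schema1 = {X1, X3, X4} nor all of Schema2 = {X2, X3, X4}, so the common attributes are not a superkey of either fragment. The join is lossy.

No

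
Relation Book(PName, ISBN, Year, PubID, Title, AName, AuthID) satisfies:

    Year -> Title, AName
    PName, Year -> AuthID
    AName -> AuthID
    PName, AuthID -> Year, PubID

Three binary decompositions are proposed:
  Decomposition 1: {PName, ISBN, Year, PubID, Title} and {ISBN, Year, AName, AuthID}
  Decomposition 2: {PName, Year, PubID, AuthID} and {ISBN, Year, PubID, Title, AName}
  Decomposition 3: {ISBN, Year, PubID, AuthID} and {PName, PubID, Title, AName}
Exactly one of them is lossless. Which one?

Decomposition 1: common = {ISBN, Year}, closure = {ISBN, Year, Title, AName, AuthID} → lossless.
Decomposition 2: common = {Year, PubID}, closure = {Year, PubID, Title, AName, AuthID} → lossy.
Decomposition 3: common = {PubID}, closure = {PubID} → lossy.

Decomposition 1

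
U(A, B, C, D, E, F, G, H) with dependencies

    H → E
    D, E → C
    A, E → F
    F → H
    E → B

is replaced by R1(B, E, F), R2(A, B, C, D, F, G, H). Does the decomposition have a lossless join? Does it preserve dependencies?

lossless but not dependency-preserving

Lossless test: (B, F)⁺ = {B, E, F, H}, which contains all of one fragment — lossless.
Dependency preservation: the restricted closure of {H} across the fragments never reaches {E}, so H → E cannot be enforced without a join — not preserved.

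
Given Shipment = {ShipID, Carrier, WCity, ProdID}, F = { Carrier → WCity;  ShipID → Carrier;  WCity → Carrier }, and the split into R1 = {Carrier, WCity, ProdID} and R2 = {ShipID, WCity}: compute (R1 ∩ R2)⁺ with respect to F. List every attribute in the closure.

R1 ∩ R2 = {WCity}.
WCity → Carrier applies, adding Carrier
Closure: {Carrier, WCity}.

Carrier, WCity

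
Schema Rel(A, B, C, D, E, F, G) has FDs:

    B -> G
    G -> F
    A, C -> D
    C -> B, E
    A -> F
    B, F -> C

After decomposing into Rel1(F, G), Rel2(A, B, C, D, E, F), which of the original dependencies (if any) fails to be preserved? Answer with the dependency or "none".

B -> G

Check B → G: no single fragment contains all of {B, G}, and the restricted closure of {B} across the fragments never reaches {G}.
G → F is preserved.
A, C → D is preserved.
C → B, E is preserved.
A → F is preserved.
B, F → C is preserved.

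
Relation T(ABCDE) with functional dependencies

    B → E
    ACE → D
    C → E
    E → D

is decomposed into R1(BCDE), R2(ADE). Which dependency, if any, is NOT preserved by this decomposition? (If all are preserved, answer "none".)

none

B → E lies within R1.
ACE → D: restricted closure across fragments reaches D.
C → E lies within R1.
E → D lies within R1.
Every dependency is enforceable on the fragments, so the decomposition is dependency-preserving.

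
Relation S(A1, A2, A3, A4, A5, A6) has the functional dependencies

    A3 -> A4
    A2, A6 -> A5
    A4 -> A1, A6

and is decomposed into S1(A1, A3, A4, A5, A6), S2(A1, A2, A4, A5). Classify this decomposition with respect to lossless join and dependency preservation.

lossy and not dependency-preserving

Lossless test: (A1, A4, A5)⁺ = {A1, A4, A5, A6}, which is a superkey of neither fragment — lossy.
Dependency preservation: the restricted closure of {A2, A6} across the fragments never reaches {A5}, so A2, A6 → A5 cannot be enforced without a join — not preserved.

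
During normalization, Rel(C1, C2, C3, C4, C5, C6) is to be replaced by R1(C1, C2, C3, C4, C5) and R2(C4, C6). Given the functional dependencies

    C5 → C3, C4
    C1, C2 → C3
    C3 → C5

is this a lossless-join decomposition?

Common attributes: R1 ∩ R2 = {C4}.
No dependency enlarges {C4}, so (C4)⁺ = {C4}.
The closure contains neither all of R1 = {C1, C2, C3, C4, C5} nor all of R2 = {C4, C6}, so the common attributes are not a superkey of either fragment. The join is lossy.

No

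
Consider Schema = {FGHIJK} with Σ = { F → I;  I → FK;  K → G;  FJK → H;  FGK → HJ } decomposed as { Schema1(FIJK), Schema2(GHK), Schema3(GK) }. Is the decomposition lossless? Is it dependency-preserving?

Lossless test (chase): Rows 1 and 2 agree on K; apply K→G and equate their G entries. No row becomes fully distinguished — the join is lossy.
Dependency preservation: the restricted closure of {FJK} across the fragments never reaches {H}, so FJK → H cannot be enforced without a join — not preserved.

lossy and not dependency-preserving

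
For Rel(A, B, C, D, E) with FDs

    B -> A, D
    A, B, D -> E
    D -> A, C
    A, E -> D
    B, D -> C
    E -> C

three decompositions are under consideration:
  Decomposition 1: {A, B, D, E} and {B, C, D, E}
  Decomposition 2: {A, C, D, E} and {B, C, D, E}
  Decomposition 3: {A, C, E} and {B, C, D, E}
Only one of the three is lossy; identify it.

Decomposition 1: common = {B, D, E}, closure = {A, B, C, D, E} → lossless.
Decomposition 2: common = {C, D, E}, closure = {A, C, D, E} → lossless.
Decomposition 3: common = {C, E}, closure = {C, E} → lossy.

Decomposition 3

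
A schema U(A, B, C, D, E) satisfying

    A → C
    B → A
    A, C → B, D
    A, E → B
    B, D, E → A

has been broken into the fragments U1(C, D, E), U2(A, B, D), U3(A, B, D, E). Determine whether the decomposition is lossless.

No

Chase test. Columns are A, B, C, D, E; row i has aⱼ where attribute j ∈ Ui, else bᵢⱼ.
Initial tableau (one row per fragment):
  row 1: b11 b12 a3 a4 a5
  row 2: a1 a2 b23 a4 b25
  row 3: a1 a2 b33 a4 a5
Rows 2 and 3 agree on A; apply A→C and equate their C entries.
No row becomes fully distinguished — the join is lossy.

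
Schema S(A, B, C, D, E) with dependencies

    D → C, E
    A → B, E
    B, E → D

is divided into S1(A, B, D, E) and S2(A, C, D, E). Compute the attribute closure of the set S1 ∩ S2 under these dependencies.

A, B, C, D, E

S1 ∩ S2 = {A, D, E}.
D → C, E applies, adding C
A → B, E applies, adding B
Closure: {A, B, C, D, E}.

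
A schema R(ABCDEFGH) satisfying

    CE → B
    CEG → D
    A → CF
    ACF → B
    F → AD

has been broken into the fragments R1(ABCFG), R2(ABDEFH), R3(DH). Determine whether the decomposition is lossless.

No

Chase test. Columns are ABCDEFGH; row i has aⱼ where attribute j ∈ Ri, else bᵢⱼ.
Initial tableau (one row per fragment):
  row 1: a1 a2 a3 b14 b15 a6 a7 b18
  row 2: a1 a2 b23 a4 a5 a6 b27 a8
  row 3: b31 b32 b33 a4 b35 b36 b37 a8
Rows 1 and 2 agree on A; apply A→CF and equate their CF entries.
Rows 1 and 2 agree on F; apply F→AD and equate their AD entries.
No row becomes fully distinguished — the join is lossy.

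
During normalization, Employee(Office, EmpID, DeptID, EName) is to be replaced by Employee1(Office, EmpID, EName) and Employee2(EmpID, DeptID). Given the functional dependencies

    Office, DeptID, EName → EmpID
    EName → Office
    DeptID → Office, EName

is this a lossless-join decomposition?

No

Common attributes: Employee1 ∩ Employee2 = {EmpID}.
No dependency enlarges {EmpID}, so (EmpID)⁺ = {EmpID}.
The closure contains neither all of Employee1 = {Office, EmpID, EName} nor all of Employee2 = {EmpID, DeptID}, so the common attributes are not a superkey of either fragment. The join is lossy.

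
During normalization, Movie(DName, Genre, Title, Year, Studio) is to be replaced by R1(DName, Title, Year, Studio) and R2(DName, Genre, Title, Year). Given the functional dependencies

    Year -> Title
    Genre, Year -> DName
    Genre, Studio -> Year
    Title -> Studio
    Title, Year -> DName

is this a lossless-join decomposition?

Common attributes: R1 ∩ R2 = {DName, Title, Year}.
Closure of {DName, Title, Year}: Title → Studio applies, adding Studio. So (DName, Title, Year)⁺ = {DName, Title, Year, Studio}.
This closure contains every attribute of R1, so R1 ∩ R2 → R1. The join is lossless.

Yes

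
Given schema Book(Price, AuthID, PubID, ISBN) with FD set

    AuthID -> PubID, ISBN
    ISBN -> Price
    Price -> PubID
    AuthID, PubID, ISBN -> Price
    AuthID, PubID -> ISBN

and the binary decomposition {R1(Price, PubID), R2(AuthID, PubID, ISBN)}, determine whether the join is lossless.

Common attributes: R1 ∩ R2 = {PubID}.
No dependency enlarges {PubID}, so (PubID)⁺ = {PubID}.
The closure contains neither all of R1 = {Price, PubID} nor all of R2 = {AuthID, PubID, ISBN}, so the common attributes are not a superkey of either fragment. The join is lossy.

No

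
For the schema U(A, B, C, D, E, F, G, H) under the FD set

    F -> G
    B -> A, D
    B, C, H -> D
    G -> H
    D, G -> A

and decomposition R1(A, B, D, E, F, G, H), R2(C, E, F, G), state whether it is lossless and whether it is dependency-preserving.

lossy but dependency-preserving

Lossless test: (E, F, G)⁺ = {E, F, G, H}, which is a superkey of neither fragment — lossy.
Dependency preservation: B, C, H → D is not contained in any single fragment, but the restricted closure of its left-hand side across the fragments still reaches the right-hand side; the remaining FDs each lie inside some fragment. All dependencies are preserved.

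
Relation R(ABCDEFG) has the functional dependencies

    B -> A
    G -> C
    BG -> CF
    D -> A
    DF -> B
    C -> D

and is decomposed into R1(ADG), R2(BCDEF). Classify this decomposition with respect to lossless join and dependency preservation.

Lossless test: (D)⁺ = {AD}, which is a superkey of neither fragment — lossy.
Dependency preservation: the restricted closure of {B} across the fragments never reaches {A}, so B → A cannot be enforced without a join — not preserved.

lossy and not dependency-preserving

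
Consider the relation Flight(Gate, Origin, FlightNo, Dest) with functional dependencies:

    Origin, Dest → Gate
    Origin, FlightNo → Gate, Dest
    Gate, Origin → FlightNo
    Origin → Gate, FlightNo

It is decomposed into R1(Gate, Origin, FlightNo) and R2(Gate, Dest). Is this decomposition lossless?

Common attributes: R1 ∩ R2 = {Gate}.
No dependency enlarges {Gate}, so (Gate)⁺ = {Gate}.
The closure contains neither all of R1 = {Gate, Origin, FlightNo} nor all of R2 = {Gate, Dest}, so the common attributes are not a superkey of either fragment. The join is lossy.

No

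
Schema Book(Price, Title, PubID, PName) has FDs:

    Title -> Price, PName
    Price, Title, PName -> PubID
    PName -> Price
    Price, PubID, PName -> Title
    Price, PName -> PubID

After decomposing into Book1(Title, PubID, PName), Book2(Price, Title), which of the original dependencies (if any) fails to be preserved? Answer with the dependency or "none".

Title → Price, PName: restricted closure across fragments reaches Price, PName.
Price, Title, PName → PubID: restricted closure across fragments reaches PubID.
PName → Price: restricted closure across fragments reaches Price.
Price, PubID, PName → Title: restricted closure across fragments reaches Title.
Price, PName → PubID: restricted closure across fragments reaches PubID.
Every dependency is enforceable on the fragments, so the decomposition is dependency-preserving.

none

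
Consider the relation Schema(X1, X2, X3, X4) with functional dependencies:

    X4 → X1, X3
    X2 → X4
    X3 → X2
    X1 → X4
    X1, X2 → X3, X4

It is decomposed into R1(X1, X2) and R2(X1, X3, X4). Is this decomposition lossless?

Common attributes: R1 ∩ R2 = {X1}.
Closure of {X1}: X1 → X4 applies, adding X4; X4 → X1, X3 applies, adding X3; X3 → X2 applies, adding X2. So (X1)⁺ = {X1, X2, X3, X4}.
This closure contains every attribute of R1, so R1 ∩ R2 → R1. The join is lossless.

Yes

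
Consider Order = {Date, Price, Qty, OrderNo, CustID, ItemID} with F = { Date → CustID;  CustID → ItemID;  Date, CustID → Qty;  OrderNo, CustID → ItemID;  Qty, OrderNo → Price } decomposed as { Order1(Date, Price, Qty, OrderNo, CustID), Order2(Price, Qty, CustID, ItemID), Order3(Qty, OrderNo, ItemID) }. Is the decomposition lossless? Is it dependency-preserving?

lossless and dependency-preserving

Lossless test (chase): Rows 1 and 2 agree on CustID; apply CustID→ItemID and equate their ItemID entries. Rows 1 and 3 agree on Qty, OrderNo; apply Qty, OrderNo→Price and equate their Price entries. Row 1 is now all distinguished symbols — the join is lossless.
Dependency preservation: OrderNo, CustID → ItemID is not contained in any single fragment, but the restricted closure of its left-hand side across the fragments still reaches the right-hand side; the remaining FDs each lie inside some fragment. All dependencies are preserved.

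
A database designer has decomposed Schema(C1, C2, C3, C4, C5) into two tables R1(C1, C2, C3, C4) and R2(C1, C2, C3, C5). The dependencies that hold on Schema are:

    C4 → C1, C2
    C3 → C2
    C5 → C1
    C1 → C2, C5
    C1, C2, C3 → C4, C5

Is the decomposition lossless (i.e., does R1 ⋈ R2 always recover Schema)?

Common attributes: R1 ∩ R2 = {C1, C2, C3}.
Closure of {C1, C2, C3}: C1 → C2, C5 applies, adding C5; C1, C2, C3 → C4, C5 applies, adding C4. So (C1, C2, C3)⁺ = {C1, C2, C3, C4, C5}.
This closure contains every attribute of R1, so R1 ∩ R2 → R1. The join is lossless.

Yes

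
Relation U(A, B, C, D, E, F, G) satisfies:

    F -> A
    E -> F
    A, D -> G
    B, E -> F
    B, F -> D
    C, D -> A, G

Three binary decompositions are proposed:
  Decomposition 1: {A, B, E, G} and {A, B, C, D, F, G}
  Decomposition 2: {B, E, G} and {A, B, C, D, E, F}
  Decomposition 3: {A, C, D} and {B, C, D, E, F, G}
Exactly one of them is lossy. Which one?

Decomposition 1: common = {A, B, G}, closure = {A, B, G} → lossy.
Decomposition 2: common = {B, E}, closure = {A, B, D, E, F, G} → lossless.
Decomposition 3: common = {C, D}, closure = {A, C, D, G} → lossless.

Decomposition 1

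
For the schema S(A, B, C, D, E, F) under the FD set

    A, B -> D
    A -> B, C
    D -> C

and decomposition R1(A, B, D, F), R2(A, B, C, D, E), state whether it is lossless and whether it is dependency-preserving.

lossy but dependency-preserving

Lossless test: (A, B, D)⁺ = {A, B, C, D}, which is a superkey of neither fragment — lossy.
Dependency preservation: every FD's attributes lie within a single fragment, so each can be enforced locally — preserved.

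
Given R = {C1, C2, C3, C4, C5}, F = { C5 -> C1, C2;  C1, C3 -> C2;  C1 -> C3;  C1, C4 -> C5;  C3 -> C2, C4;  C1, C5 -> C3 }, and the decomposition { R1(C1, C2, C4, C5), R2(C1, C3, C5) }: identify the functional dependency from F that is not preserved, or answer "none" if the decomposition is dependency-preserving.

Check C3 → C2, C4: no single fragment contains all of {C2, C3, C4}, and the restricted closure of {C3} across the fragments never reaches {C2, C4}.
C5 → C1, C2 is preserved.
C1, C3 → C2 is preserved.
C1 → C3 is preserved.
C1, C4 → C5 is preserved.
C1, C5 → C3 is preserved.

C3 -> C2, C4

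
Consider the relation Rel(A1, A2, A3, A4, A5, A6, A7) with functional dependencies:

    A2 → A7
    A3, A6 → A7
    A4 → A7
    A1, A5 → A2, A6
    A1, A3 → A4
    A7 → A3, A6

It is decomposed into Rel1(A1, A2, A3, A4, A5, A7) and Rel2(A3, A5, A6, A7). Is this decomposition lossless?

Yes

Common attributes: Rel1 ∩ Rel2 = {A3, A5, A7}.
Closure of {A3, A5, A7}: A7 → A3, A6 applies, adding A6. So (A3, A5, A7)⁺ = {A3, A5, A6, A7}.
This closure contains every attribute of Rel2, so Rel1 ∩ Rel2 → Rel2. The join is lossless.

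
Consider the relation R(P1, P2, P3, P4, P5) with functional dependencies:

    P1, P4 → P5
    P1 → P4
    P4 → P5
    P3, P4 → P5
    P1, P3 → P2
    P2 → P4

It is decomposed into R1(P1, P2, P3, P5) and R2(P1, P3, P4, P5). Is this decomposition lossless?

Common attributes: R1 ∩ R2 = {P1, P3, P5}.
Closure of {P1, P3, P5}: P1 → P4 applies, adding P4; P1, P3 → P2 applies, adding P2. So (P1, P3, P5)⁺ = {P1, P2, P3, P4, P5}.
This closure contains every attribute of R1, so R1 ∩ R2 → R1. The join is lossless.

Yes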